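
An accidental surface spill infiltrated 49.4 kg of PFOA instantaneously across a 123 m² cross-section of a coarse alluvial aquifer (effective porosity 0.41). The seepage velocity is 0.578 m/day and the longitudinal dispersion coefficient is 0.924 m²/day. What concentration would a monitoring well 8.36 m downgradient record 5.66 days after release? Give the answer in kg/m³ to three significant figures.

For an instantaneous plane source, C(x,t) = M/(n_e·A·√(4πDt)) · exp(−(x−vt)²/(4Dt)), with n_e·A the pore (flow) area.
Plume center vt = 0.578 × 5.66 = 3.27148 m, so the well at 8.36 m is 5.08852 m downgradient of the peak.
√(4πDt) = 8.107 m, giving peak height M/(n_e·A·√(4πDt)) = 49.4/(0.41 × 123 × 8.107) = 0.1208 kg/m³.
(x−vt)²/(4Dt) = (5.08852)²/(4 × 0.924 × 5.66) = 1.238; exp(−1.238) = 0.2900.
C = 0.1208 × 0.2900 = 0.0350 kg/m³.

0.0350 kg/m³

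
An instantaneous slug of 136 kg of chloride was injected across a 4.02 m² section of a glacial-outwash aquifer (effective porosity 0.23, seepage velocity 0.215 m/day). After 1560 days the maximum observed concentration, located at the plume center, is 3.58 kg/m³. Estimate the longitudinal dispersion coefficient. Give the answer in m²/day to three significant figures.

0.0861 m²/day

At the plume center C_max = M/(n_e·A·√(4πDt)), so D = M²/(4πt·(n_e·A·C_max)²).
n_e·A·C_max = 0.23 × 4.02 × 3.58 = 3.310 kg/m.
D = 136²/(4π × 1560 × 3.310²) = 0.0861 m²/day.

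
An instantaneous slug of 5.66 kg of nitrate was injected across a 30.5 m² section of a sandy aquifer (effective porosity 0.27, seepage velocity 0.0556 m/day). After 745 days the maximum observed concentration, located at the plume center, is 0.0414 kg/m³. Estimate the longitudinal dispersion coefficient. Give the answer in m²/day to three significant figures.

At the plume center C_max = M/(n_e·A·√(4πDt)), so D = M²/(4πt·(n_e·A·C_max)²).
n_e·A·C_max = 0.27 × 30.5 × 0.0414 = 0.3409 kg/m.
D = 5.66²/(4π × 745 × 0.3409²) = 0.0294 m²/day.

0.0294 m²/day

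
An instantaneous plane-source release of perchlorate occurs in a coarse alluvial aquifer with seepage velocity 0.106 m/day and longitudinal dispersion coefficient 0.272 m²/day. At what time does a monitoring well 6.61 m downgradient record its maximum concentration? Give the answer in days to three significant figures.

For the 1D instantaneous-source solution, setting ∂C/∂t = 0 at fixed x gives v²t² + 2Dt − x² = 0, so t = (√(D² + v²x²) − D)/v².
√(D² + v²x²) = √(0.272² + 0.106² × 6.61²) = 0.7516; v² = 0.011236.
t = (0.7516 − 0.272)/0.011236 = 42.7 days (vs. the pure-advection estimate x/v = 62.4 d).

42.7 days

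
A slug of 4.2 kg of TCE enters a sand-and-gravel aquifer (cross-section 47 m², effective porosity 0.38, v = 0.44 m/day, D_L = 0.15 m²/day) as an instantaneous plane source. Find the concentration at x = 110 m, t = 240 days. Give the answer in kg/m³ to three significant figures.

For an instantaneous plane source, C(x,t) = M/(n_e·A·√(4πDt)) · exp(−(x−vt)²/(4Dt)), with n_e·A the pore (flow) area.
Plume center vt = 0.44 × 240 = 105.6 m, so the well at 110 m is 4.4 m downgradient of the peak.
√(4πDt) = 21.27 m, giving peak height M/(n_e·A·√(4πDt)) = 4.2/(0.38 × 47 × 21.27) = 0.01106 kg/m³.
(x−vt)²/(4Dt) = (4.4)²/(4 × 0.15 × 240) = 0.1344; exp(−0.1344) = 0.8742.
C = 0.01106 × 0.8742 = 0.00967 kg/m³.

0.00967 kg/m³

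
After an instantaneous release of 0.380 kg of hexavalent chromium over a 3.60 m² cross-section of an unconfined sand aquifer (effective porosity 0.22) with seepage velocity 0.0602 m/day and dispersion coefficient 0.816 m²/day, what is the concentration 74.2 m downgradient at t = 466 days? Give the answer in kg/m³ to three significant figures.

For an instantaneous plane source, C(x,t) = M/(n_e·A·√(4πDt)) · exp(−(x−vt)²/(4Dt)), with n_e·A the pore (flow) area.
Plume center vt = 0.0602 × 466 = 28.0532 m, so the well at 74.2 m is 46.1468 m downgradient of the peak.
√(4πDt) = 69.13 m, giving peak height M/(n_e·A·√(4πDt)) = 0.380/(0.22 × 3.60 × 69.13) = 0.006941 kg/m³.
(x−vt)²/(4Dt) = (46.1468)²/(4 × 0.816 × 466) = 1.400; exp(−1.400) = 0.2466.
C = 0.006941 × 0.2466 = 0.00171 kg/m³.

0.00171 kg/m³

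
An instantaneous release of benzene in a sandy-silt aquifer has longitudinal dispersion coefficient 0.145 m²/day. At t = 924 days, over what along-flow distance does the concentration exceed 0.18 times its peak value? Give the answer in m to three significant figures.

The plume is Gaussian with σ = √(2Dt) = √(2 × 0.145 × 924) = 16.37 m.
C/C_peak = exp(−Δx²/(2σ²)) = 0.18 ⇒ Δx = σ·√(−2 ln 0.18) = 16.37 × 1.852 = 30.32 m.
Width = 2Δx = 60.6 m.

60.6 m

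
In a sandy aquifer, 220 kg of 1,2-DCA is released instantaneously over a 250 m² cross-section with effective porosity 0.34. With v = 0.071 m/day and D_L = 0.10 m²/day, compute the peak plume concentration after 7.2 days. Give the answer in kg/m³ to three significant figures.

0.860 kg/m³

The peak of an instantaneous 1D plume sits at x = vt; there the Gaussian factor is 1 and C_max = M/(n_e·A·√(4πDt)), where n_e·A is the pore area the mass is dissolved in.
√(4πDt) = √(4π × 0.10 × 7.2) = 3.008 m, so C_max = 220/(0.34 × 250 × 3.008) = 0.860 kg/m³.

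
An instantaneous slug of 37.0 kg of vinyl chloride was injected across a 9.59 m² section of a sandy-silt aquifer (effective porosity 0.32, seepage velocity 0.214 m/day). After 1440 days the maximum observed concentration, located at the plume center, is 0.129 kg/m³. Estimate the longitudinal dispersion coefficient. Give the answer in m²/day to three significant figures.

At the plume center C_max = M/(n_e·A·√(4πDt)), so D = M²/(4πt·(n_e·A·C_max)²).
n_e·A·C_max = 0.32 × 9.59 × 0.129 = 0.3959 kg/m.
D = 37.0²/(4π × 1440 × 0.3959²) = 0.483 m²/day.

0.483 m²/day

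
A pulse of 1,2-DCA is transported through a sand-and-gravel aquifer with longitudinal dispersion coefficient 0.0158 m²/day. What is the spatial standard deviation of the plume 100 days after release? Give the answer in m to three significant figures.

Dispersive spreading gives a Gaussian with σ² = 2Dt; advection only shifts the center.
σ = √(2 × 0.0158 × 100) = 1.78 m.

1.78 m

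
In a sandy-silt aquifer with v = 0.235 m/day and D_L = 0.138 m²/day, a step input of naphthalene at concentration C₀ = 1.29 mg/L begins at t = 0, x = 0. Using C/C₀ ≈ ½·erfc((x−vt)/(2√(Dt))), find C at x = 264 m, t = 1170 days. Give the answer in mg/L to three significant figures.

For a continuous step input, C/C₀ ≈ ½·erfc((x−vt)/(2√(Dt))).
vt = 0.235 × 1170 = 274.95 m and 2√(Dt) = 2√(0.138 × 1170) = 25.41 m.
Argument (x−vt)/(2√(Dt)) = (264 − 274.95)/25.41 = -0.4309; ½·erfc(-0.4309) = 0.7289.
C = 1.29 × 0.7289 = 0.940 mg/L.

0.940 mg/L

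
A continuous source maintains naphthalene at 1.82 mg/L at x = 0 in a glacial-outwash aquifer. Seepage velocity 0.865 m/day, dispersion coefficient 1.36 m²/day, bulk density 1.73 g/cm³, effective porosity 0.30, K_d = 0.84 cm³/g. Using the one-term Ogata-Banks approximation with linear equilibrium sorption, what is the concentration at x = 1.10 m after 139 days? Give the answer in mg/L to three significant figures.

1.81 mg/L

Retardation factor R = 1 + ρ_b·K_d/n = 1 + 1.73 × 0.84/0.30 = 5.844.
Sorption retards both mechanisms: v_R = v/R = 0.1480 m/day, D_R = D/R = 0.2327 m²/day.
v_R·t = 0.1480 × 139 = 20.572 m; 2√(D_R t) = 11.37 m; argument = (1.10 − 20.572)/11.37 = -1.713.
C = C₀ × ½·erfc(-1.713) = 1.82 × 0.9923 = 1.81 mg/L.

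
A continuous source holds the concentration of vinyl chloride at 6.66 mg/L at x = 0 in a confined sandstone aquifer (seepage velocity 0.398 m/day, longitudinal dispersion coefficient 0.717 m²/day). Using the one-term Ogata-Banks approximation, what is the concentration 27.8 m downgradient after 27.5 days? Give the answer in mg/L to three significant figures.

0.0242 mg/L

For a continuous step input, C/C₀ ≈ ½·erfc((x−vt)/(2√(Dt))).
vt = 0.398 × 27.5 = 10.945 m and 2√(Dt) = 2√(0.717 × 27.5) = 8.881 m.
Argument (x−vt)/(2√(Dt)) = (27.8 − 10.945)/8.881 = 1.898; ½·erfc(1.898) = 0.003635.
C = 6.66 × 0.003635 = 0.0242 mg/L.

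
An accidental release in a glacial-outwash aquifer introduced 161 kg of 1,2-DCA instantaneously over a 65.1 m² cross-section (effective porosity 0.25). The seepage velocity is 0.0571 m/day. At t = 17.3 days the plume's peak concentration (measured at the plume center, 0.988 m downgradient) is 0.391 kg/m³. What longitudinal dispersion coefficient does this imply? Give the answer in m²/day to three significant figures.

At the plume center C_max = M/(n_e·A·√(4πDt)), so D = M²/(4πt·(n_e·A·C_max)²).
n_e·A·C_max = 0.25 × 65.1 × 0.391 = 6.364 kg/m.
D = 161²/(4π × 17.3 × 6.364²) = 2.94 m²/day.

2.94 m²/day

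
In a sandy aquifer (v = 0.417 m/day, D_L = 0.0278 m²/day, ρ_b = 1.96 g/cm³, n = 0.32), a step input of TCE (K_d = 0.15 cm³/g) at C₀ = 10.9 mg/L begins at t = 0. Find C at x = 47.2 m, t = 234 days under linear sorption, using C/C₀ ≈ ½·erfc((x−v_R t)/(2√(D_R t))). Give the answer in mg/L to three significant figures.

10.0 mg/L

Retardation factor R = 1 + ρ_b·K_d/n = 1 + 1.96 × 0.15/0.32 = 1.919.
Sorption retards both mechanisms: v_R = v/R = 0.2173 m/day, D_R = D/R = 0.01449 m²/day.
v_R·t = 0.2173 × 234 = 50.8482 m; 2√(D_R t) = 3.683 m; argument = (47.2 − 50.8482)/3.683 = -0.9906.
C = C₀ × ½·erfc(-0.9906) = 10.9 × 0.9194 = 10.0 mg/L.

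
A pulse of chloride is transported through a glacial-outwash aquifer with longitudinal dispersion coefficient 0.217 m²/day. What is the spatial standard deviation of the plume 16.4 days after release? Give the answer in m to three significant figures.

2.67 m

Dispersive spreading gives a Gaussian with σ² = 2Dt; advection only shifts the center.
σ = √(2 × 0.217 × 16.4) = 2.67 m.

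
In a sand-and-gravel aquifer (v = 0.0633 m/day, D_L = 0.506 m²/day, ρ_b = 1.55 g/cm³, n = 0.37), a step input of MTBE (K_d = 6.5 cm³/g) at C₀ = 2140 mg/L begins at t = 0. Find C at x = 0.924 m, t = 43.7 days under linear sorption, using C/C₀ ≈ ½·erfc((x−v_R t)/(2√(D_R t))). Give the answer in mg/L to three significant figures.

545 mg/L

Retardation factor R = 1 + ρ_b·K_d/n = 1 + 1.55 × 6.5/0.37 = 28.23.
Sorption retards both mechanisms: v_R = v/R = 0.002242 m/day, D_R = D/R = 0.01792 m²/day.
v_R·t = 0.002242 × 43.7 = 0.0979754 m; 2√(D_R t) = 1.770 m; argument = (0.924 − 0.0979754)/1.770 = 0.4667.
C = C₀ × ½·erfc(0.4667) = 2140 × 0.2546 = 545 mg/L.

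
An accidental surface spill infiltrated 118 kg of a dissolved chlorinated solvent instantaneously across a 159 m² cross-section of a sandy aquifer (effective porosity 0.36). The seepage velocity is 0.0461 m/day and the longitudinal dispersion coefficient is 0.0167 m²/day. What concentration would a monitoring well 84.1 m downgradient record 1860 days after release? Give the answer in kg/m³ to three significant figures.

0.102 kg/m³

For an instantaneous plane source, C(x,t) = M/(n_e·A·√(4πDt)) · exp(−(x−vt)²/(4Dt)), with n_e·A the pore (flow) area.
Plume center vt = 0.0461 × 1860 = 85.746 m, so the well at 84.1 m is 1.646 m upgradient of the peak.
√(4πDt) = 19.76 m, giving peak height M/(n_e·A·√(4πDt)) = 118/(0.36 × 159 × 19.76) = 0.1043 kg/m³.
(x−vt)²/(4Dt) = (-1.646)²/(4 × 0.0167 × 1860) = 0.02181; exp(−0.02181) = 0.9784.
C = 0.1043 × 0.9784 = 0.102 kg/m³.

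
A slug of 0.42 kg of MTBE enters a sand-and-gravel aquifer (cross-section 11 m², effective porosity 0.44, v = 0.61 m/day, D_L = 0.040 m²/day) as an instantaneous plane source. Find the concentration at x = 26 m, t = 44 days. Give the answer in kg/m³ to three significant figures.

0.0167 kg/m³

For an instantaneous plane source, C(x,t) = M/(n_e·A·√(4πDt)) · exp(−(x−vt)²/(4Dt)), with n_e·A the pore (flow) area.
Plume center vt = 0.61 × 44 = 26.84 m, so the well at 26 m is 0.84 m upgradient of the peak.
√(4πDt) = 4.703 m, giving peak height M/(n_e·A·√(4πDt)) = 0.42/(0.44 × 11 × 4.703) = 0.01845 kg/m³.
(x−vt)²/(4Dt) = (-0.84)²/(4 × 0.040 × 44) = 0.1002; exp(−0.1002) = 0.9047.
C = 0.01845 × 0.9047 = 0.0167 kg/m³.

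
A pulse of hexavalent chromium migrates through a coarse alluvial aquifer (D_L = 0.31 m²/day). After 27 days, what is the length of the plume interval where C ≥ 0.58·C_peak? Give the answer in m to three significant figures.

8.54 m

The plume is Gaussian with σ = √(2Dt) = √(2 × 0.31 × 27) = 4.091 m.
C/C_peak = exp(−Δx²/(2σ²)) = 0.58 ⇒ Δx = σ·√(−2 ln 0.58) = 4.091 × 1.044 = 4.271 m.
Width = 2Δx = 8.54 m.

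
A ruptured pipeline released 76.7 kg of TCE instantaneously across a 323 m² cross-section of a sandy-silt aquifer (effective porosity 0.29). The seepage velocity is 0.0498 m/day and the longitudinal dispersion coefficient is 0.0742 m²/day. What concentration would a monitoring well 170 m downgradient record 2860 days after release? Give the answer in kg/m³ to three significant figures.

0.00648 kg/m³

For an instantaneous plane source, C(x,t) = M/(n_e·A·√(4πDt)) · exp(−(x−vt)²/(4Dt)), with n_e·A the pore (flow) area.
Plume center vt = 0.0498 × 2860 = 142.428 m, so the well at 170 m is 27.572 m downgradient of the peak.
√(4πDt) = 51.64 m, giving peak height M/(n_e·A·√(4πDt)) = 76.7/(0.29 × 323 × 51.64) = 0.01586 kg/m³.
(x−vt)²/(4Dt) = (27.572)²/(4 × 0.0742 × 2860) = 0.8956; exp(−0.8956) = 0.4084.
C = 0.01586 × 0.4084 = 0.00648 kg/m³.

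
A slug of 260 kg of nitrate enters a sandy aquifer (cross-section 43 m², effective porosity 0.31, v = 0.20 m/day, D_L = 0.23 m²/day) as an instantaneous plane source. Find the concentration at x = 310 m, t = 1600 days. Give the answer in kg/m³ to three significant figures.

0.268 kg/m³

For an instantaneous plane source, C(x,t) = M/(n_e·A·√(4πDt)) · exp(−(x−vt)²/(4Dt)), with n_e·A the pore (flow) area.
Plume center vt = 0.20 × 1600 = 320 m, so the well at 310 m is 10 m upgradient of the peak.
√(4πDt) = 68.00 m, giving peak height M/(n_e·A·√(4πDt)) = 260/(0.31 × 43 × 68.00) = 0.2868 kg/m³.
(x−vt)²/(4Dt) = (-10)²/(4 × 0.23 × 1600) = 0.06793; exp(−0.06793) = 0.9343.
C = 0.2868 × 0.9343 = 0.268 kg/m³.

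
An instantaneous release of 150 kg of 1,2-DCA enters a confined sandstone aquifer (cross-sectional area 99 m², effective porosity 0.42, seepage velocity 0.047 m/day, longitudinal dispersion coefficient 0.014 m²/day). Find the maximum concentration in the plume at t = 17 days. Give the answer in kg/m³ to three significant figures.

2.09 kg/m³

The peak of an instantaneous 1D plume sits at x = vt; there the Gaussian factor is 1 and C_max = M/(n_e·A·√(4πDt)), where n_e·A is the pore area the mass is dissolved in.
√(4πDt) = √(4π × 0.014 × 17) = 1.729 m, so C_max = 150/(0.42 × 99 × 1.729) = 2.09 kg/m³.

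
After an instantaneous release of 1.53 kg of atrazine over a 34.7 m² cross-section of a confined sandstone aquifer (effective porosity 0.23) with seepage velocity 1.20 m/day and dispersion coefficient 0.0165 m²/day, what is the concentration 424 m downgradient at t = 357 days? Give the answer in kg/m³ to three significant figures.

For an instantaneous plane source, C(x,t) = M/(n_e·A·√(4πDt)) · exp(−(x−vt)²/(4Dt)), with n_e·A the pore (flow) area.
Plume center vt = 1.20 × 357 = 428.4 m, so the well at 424 m is 4.4 m upgradient of the peak.
√(4πDt) = 8.604 m, giving peak height M/(n_e·A·√(4πDt)) = 1.53/(0.23 × 34.7 × 8.604) = 0.02228 kg/m³.
(x−vt)²/(4Dt) = (-4.4)²/(4 × 0.0165 × 357) = 0.8217; exp(−0.8217) = 0.4397.
C = 0.02228 × 0.4397 = 0.00980 kg/m³.

0.00980 kg/m³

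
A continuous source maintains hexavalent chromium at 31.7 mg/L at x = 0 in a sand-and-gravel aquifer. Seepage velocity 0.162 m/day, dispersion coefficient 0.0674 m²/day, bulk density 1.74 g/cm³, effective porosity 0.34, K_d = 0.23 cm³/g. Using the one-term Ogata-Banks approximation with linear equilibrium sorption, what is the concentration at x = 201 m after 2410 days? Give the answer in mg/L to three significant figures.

1.21 mg/L

Retardation factor R = 1 + ρ_b·K_d/n = 1 + 1.74 × 0.23/0.34 = 2.177.
Sorption retards both mechanisms: v_R = v/R = 0.07441 m/day, D_R = D/R = 0.03096 m²/day.
v_R·t = 0.07441 × 2410 = 179.3281 m; 2√(D_R t) = 17.28 m; argument = (201 − 179.3281)/17.28 = 1.254.
C = C₀ × ½·erfc(1.254) = 31.7 × 0.03808 = 1.21 mg/L.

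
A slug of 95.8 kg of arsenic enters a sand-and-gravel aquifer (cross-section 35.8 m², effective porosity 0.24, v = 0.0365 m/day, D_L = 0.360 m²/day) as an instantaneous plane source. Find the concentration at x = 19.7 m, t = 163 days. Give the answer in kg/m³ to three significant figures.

0.183 kg/m³

For an instantaneous plane source, C(x,t) = M/(n_e·A·√(4πDt)) · exp(−(x−vt)²/(4Dt)), with n_e·A the pore (flow) area.
Plume center vt = 0.0365 × 163 = 5.9495 m, so the well at 19.7 m is 13.7505 m downgradient of the peak.
√(4πDt) = 27.16 m, giving peak height M/(n_e·A·√(4πDt)) = 95.8/(0.24 × 35.8 × 27.16) = 0.4105 kg/m³.
(x−vt)²/(4Dt) = (13.7505)²/(4 × 0.360 × 163) = 0.8055; exp(−0.8055) = 0.4469.
C = 0.4105 × 0.4469 = 0.183 kg/m³.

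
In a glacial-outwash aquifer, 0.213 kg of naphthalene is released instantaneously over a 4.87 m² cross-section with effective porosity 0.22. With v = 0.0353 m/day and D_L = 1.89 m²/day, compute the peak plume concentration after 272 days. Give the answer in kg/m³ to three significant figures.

The peak of an instantaneous 1D plume sits at x = vt; there the Gaussian factor is 1 and C_max = M/(n_e·A·√(4πDt)), where n_e·A is the pore area the mass is dissolved in.
√(4πDt) = √(4π × 1.89 × 272) = 80.37 m, so C_max = 0.213/(0.22 × 4.87 × 80.37) = 0.00247 kg/m³.

0.00247 kg/m³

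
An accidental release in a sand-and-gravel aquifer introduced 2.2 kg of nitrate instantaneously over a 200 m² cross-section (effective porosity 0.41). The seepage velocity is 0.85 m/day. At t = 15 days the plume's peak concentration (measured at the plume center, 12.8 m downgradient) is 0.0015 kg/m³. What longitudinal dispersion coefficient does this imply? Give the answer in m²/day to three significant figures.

1.70 m²/day

At the plume center C_max = M/(n_e·A·√(4πDt)), so D = M²/(4πt·(n_e·A·C_max)²).
n_e·A·C_max = 0.41 × 200 × 0.0015 = 0.1230 kg/m.
D = 2.2²/(4π × 15 × 0.1230²) = 1.70 m²/day.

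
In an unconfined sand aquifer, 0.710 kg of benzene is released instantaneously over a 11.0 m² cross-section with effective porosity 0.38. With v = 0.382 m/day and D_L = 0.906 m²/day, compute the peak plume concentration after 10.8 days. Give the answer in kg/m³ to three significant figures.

The peak of an instantaneous 1D plume sits at x = vt; there the Gaussian factor is 1 and C_max = M/(n_e·A·√(4πDt)), where n_e·A is the pore area the mass is dissolved in.
√(4πDt) = √(4π × 0.906 × 10.8) = 11.09 m, so C_max = 0.710/(0.38 × 11.0 × 11.09) = 0.0153 kg/m³.

0.0153 kg/m³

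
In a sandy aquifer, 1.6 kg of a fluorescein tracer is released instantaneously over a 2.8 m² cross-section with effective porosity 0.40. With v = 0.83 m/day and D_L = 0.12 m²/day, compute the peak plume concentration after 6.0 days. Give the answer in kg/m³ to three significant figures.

The peak of an instantaneous 1D plume sits at x = vt; there the Gaussian factor is 1 and C_max = M/(n_e·A·√(4πDt)), where n_e·A is the pore area the mass is dissolved in.
√(4πDt) = √(4π × 0.12 × 6.0) = 3.008 m, so C_max = 1.6/(0.40 × 2.8 × 3.008) = 0.475 kg/m³.

0.475 kg/m³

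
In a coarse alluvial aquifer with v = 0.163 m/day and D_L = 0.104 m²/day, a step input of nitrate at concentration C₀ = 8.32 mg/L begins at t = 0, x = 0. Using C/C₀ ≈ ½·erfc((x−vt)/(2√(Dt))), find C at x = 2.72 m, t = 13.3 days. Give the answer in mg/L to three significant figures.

For a continuous step input, C/C₀ ≈ ½·erfc((x−vt)/(2√(Dt))).
vt = 0.163 × 13.3 = 2.1679 m and 2√(Dt) = 2√(0.104 × 13.3) = 2.352 m.
Argument (x−vt)/(2√(Dt)) = (2.72 − 2.1679)/2.352 = 0.2347; ½·erfc(0.2347) = 0.3700.
C = 8.32 × 0.3700 = 3.08 mg/L.

3.08 mg/L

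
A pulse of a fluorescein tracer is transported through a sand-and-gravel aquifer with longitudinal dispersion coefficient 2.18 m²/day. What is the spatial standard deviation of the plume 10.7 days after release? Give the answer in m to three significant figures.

Dispersive spreading gives a Gaussian with σ² = 2Dt; advection only shifts the center.
σ = √(2 × 2.18 × 10.7) = 6.83 m.

6.83 m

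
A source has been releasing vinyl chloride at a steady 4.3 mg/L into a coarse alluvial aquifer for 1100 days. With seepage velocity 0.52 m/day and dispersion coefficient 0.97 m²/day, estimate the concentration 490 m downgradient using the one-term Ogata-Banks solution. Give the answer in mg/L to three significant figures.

4.14 mg/L

For a continuous step input, C/C₀ ≈ ½·erfc((x−vt)/(2√(Dt))).
vt = 0.52 × 1100 = 572 m and 2√(Dt) = 2√(0.97 × 1100) = 65.33 m.
Argument (x−vt)/(2√(Dt)) = (490 − 572)/65.33 = -1.255; ½·erfc(-1.255) = 0.9620.
C = 4.3 × 0.9620 = 4.14 mg/L.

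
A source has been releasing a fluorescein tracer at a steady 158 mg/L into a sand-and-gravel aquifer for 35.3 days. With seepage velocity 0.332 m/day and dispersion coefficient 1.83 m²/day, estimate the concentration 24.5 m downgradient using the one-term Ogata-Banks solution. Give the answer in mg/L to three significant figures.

For a continuous step input, C/C₀ ≈ ½·erfc((x−vt)/(2√(Dt))).
vt = 0.332 × 35.3 = 11.7196 m and 2√(Dt) = 2√(1.83 × 35.3) = 16.07 m.
Argument (x−vt)/(2√(Dt)) = (24.5 − 11.7196)/16.07 = 0.7953; ½·erfc(0.7953) = 0.1304.
C = 158 × 0.1304 = 20.6 mg/L.

20.6 mg/L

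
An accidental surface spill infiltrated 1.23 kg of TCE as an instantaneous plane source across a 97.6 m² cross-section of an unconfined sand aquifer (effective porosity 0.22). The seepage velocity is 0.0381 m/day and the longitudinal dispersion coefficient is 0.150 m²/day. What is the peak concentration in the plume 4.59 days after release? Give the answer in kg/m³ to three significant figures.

The peak of an instantaneous 1D plume sits at x = vt; there the Gaussian factor is 1 and C_max = M/(n_e·A·√(4πDt)), where n_e·A is the pore area the mass is dissolved in.
√(4πDt) = √(4π × 0.150 × 4.59) = 2.941 m, so C_max = 1.23/(0.22 × 97.6 × 2.941) = 0.0195 kg/m³.

0.0195 kg/m³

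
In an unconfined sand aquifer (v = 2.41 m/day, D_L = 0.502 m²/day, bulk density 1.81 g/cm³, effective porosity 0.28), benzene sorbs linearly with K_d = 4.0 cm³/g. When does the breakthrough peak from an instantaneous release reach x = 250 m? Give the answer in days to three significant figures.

Retardation factor R = 1 + ρ_b·K_d/n = 1 + 1.81 × 4.0/0.28 = 26.86.
Sorption retards both mechanisms: v_R = v/R = 0.08972 m/day, D_R = D/R = 0.01869 m²/day.
Peak time from v_R²t² + 2D_R t − x² = 0: t = (√(D_R² + v_R²x²) − D_R)/v_R².
√(D_R² + v_R²x²) = √(0.01869² + 0.08972² × 250²) = 22.43; v_R² = 0.008050.
t = (22.43 − 0.01869)/0.008050 = 2780 days.

2780 days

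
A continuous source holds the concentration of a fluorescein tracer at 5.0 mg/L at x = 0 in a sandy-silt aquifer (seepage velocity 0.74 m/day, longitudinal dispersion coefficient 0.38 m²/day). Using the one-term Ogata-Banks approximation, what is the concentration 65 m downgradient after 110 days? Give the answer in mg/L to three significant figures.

4.82 mg/L

For a continuous step input, C/C₀ ≈ ½·erfc((x−vt)/(2√(Dt))).
vt = 0.74 × 110 = 81.4 m and 2√(Dt) = 2√(0.38 × 110) = 12.93 m.
Argument (x−vt)/(2√(Dt)) = (65 − 81.4)/12.93 = -1.268; ½·erfc(-1.268) = 0.9635.
C = 5.0 × 0.9635 = 4.82 mg/L.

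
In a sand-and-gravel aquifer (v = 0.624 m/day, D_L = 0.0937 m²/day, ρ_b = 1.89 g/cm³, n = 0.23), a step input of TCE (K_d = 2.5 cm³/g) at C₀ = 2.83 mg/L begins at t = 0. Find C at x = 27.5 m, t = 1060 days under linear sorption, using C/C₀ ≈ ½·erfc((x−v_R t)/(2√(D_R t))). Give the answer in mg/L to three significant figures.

2.42 mg/L

Retardation factor R = 1 + ρ_b·K_d/n = 1 + 1.89 × 2.5/0.23 = 21.54.
Sorption retards both mechanisms: v_R = v/R = 0.02897 m/day, D_R = D/R = 0.004350 m²/day.
v_R·t = 0.02897 × 1060 = 30.7082 m; 2√(D_R t) = 4.295 m; argument = (27.5 − 30.7082)/4.295 = -0.7470.
C = C₀ × ½·erfc(-0.7470) = 2.83 × 0.8546 = 2.42 mg/L.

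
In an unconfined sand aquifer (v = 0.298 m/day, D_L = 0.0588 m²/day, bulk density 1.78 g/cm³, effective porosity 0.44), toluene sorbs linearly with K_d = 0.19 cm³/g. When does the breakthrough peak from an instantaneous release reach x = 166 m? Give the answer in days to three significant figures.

Retardation factor R = 1 + ρ_b·K_d/n = 1 + 1.78 × 0.19/0.44 = 1.769.
Sorption retards both mechanisms: v_R = v/R = 0.1685 m/day, D_R = D/R = 0.03324 m²/day.
Peak time from v_R²t² + 2D_R t − x² = 0: t = (√(D_R² + v_R²x²) − D_R)/v_R².
√(D_R² + v_R²x²) = √(0.03324² + 0.1685² × 166²) = 27.97; v_R² = 0.02839.
t = (27.97 − 0.03324)/0.02839 = 984 days.

984 days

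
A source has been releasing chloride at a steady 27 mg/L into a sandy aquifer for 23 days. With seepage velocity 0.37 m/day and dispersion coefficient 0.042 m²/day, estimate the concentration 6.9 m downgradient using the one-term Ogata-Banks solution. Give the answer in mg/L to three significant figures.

23.7 mg/L

For a continuous step input, C/C₀ ≈ ½·erfc((x−vt)/(2√(Dt))).
vt = 0.37 × 23 = 8.51 m and 2√(Dt) = 2√(0.042 × 23) = 1.966 m.
Argument (x−vt)/(2√(Dt)) = (6.9 − 8.51)/1.966 = -0.8189; ½·erfc(-0.8189) = 0.8766.
C = 27 × 0.8766 = 23.7 mg/L.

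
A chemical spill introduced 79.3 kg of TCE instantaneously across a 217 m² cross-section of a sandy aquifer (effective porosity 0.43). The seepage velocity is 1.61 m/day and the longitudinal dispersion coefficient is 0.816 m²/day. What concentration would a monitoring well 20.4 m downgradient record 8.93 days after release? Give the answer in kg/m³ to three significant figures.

For an instantaneous plane source, C(x,t) = M/(n_e·A·√(4πDt)) · exp(−(x−vt)²/(4Dt)), with n_e·A the pore (flow) area.
Plume center vt = 1.61 × 8.93 = 14.3773 m, so the well at 20.4 m is 6.0227 m downgradient of the peak.
√(4πDt) = 9.569 m, giving peak height M/(n_e·A·√(4πDt)) = 79.3/(0.43 × 217 × 9.569) = 0.08881 kg/m³.
(x−vt)²/(4Dt) = (6.0227)²/(4 × 0.816 × 8.93) = 1.244; exp(−1.244) = 0.2882.
C = 0.08881 × 0.2882 = 0.0256 kg/m³.

0.0256 kg/m³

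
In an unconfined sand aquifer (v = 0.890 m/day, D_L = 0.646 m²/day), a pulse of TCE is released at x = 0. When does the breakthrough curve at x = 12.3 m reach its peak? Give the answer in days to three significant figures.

13.0 days

For the 1D instantaneous-source solution, setting ∂C/∂t = 0 at fixed x gives v²t² + 2Dt − x² = 0, so t = (√(D² + v²x²) − D)/v².
√(D² + v²x²) = √(0.646² + 0.890² × 12.3²) = 10.97; v² = 0.7921.
t = (10.97 − 0.646)/0.7921 = 13.0 days (vs. the pure-advection estimate x/v = 13.8 d).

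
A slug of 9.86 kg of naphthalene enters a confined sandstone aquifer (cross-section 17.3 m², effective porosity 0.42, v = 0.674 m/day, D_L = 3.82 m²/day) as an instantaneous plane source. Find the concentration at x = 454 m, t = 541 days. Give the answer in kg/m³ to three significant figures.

0.00320 kg/m³

For an instantaneous plane source, C(x,t) = M/(n_e·A·√(4πDt)) · exp(−(x−vt)²/(4Dt)), with n_e·A the pore (flow) area.
Plume center vt = 0.674 × 541 = 364.634 m, so the well at 454 m is 89.366 m downgradient of the peak.
√(4πDt) = 161.2 m, giving peak height M/(n_e·A·√(4πDt)) = 9.86/(0.42 × 17.3 × 161.2) = 0.008418 kg/m³.
(x−vt)²/(4Dt) = (89.366)²/(4 × 3.82 × 541) = 0.9661; exp(−0.9661) = 0.3806.
C = 0.008418 × 0.3806 = 0.00320 kg/m³.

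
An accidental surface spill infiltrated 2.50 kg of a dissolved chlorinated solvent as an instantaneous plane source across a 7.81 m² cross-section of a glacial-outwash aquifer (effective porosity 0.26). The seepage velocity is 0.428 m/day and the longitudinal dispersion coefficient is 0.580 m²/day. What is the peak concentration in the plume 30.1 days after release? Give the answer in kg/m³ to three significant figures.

The peak of an instantaneous 1D plume sits at x = vt; there the Gaussian factor is 1 and C_max = M/(n_e·A·√(4πDt)), where n_e·A is the pore area the mass is dissolved in.
√(4πDt) = √(4π × 0.580 × 30.1) = 14.81 m, so C_max = 2.50/(0.26 × 7.81 × 14.81) = 0.0831 kg/m³.

0.0831 kg/m³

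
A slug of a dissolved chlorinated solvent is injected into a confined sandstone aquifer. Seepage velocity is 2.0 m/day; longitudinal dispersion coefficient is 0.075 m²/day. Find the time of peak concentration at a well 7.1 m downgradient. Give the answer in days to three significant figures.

For the 1D instantaneous-source solution, setting ∂C/∂t = 0 at fixed x gives v²t² + 2Dt − x² = 0, so t = (√(D² + v²x²) − D)/v².
√(D² + v²x²) = √(0.075² + 2.0² × 7.1²) = 14.20; v² = 4.
t = (14.20 − 0.075)/4 = 3.53 days (vs. the pure-advection estimate x/v = 3.55 d).

3.53 days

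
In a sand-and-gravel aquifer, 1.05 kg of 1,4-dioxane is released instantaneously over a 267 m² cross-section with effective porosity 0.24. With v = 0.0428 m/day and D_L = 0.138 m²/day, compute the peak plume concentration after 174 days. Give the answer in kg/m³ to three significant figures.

0.000943 kg/m³

The peak of an instantaneous 1D plume sits at x = vt; there the Gaussian factor is 1 and C_max = M/(n_e·A·√(4πDt)), where n_e·A is the pore area the mass is dissolved in.
√(4πDt) = √(4π × 0.138 × 174) = 17.37 m, so C_max = 1.05/(0.24 × 267 × 17.37) = 0.000943 kg/m³.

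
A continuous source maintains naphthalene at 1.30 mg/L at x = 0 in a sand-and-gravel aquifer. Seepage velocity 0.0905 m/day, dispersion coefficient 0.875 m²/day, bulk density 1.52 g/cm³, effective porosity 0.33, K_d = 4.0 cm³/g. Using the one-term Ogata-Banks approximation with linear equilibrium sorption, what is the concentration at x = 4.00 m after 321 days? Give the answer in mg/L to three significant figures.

Retardation factor R = 1 + ρ_b·K_d/n = 1 + 1.52 × 4.0/0.33 = 19.42.
Sorption retards both mechanisms: v_R = v/R = 0.004660 m/day, D_R = D/R = 0.04506 m²/day.
v_R·t = 0.004660 × 321 = 1.49586 m; 2√(D_R t) = 7.606 m; argument = (4.00 − 1.49586)/7.606 = 0.3292.
C = C₀ × ½·erfc(0.3292) = 1.30 × 0.3208 = 0.417 mg/L.

0.417 mg/L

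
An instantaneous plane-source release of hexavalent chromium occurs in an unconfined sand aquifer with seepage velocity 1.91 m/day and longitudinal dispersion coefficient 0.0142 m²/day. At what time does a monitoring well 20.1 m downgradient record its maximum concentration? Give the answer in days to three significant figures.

For the 1D instantaneous-source solution, setting ∂C/∂t = 0 at fixed x gives v²t² + 2Dt − x² = 0, so t = (√(D² + v²x²) − D)/v².
√(D² + v²x²) = √(0.0142² + 1.91² × 20.1²) = 38.39; v² = 3.6481.
t = (38.39 − 0.0142)/3.6481 = 10.5 days (vs. the pure-advection estimate x/v = 10.5 d).

10.5 days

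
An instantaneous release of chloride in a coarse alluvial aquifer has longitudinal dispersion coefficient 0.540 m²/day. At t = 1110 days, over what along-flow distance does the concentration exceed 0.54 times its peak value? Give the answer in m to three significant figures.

The plume is Gaussian with σ = √(2Dt) = √(2 × 0.540 × 1110) = 34.62 m.
C/C_peak = exp(−Δx²/(2σ²)) = 0.54 ⇒ Δx = σ·√(−2 ln 0.54) = 34.62 × 1.110 = 38.43 m.
Width = 2Δx = 76.9 m.

76.9 m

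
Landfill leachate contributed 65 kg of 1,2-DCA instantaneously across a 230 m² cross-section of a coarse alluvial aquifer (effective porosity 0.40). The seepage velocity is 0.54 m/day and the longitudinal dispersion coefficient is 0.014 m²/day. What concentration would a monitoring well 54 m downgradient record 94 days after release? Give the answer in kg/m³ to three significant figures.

0.0236 kg/m³

For an instantaneous plane source, C(x,t) = M/(n_e·A·√(4πDt)) · exp(−(x−vt)²/(4Dt)), with n_e·A the pore (flow) area.
Plume center vt = 0.54 × 94 = 50.76 m, so the well at 54 m is 3.24 m downgradient of the peak.
√(4πDt) = 4.067 m, giving peak height M/(n_e·A·√(4πDt)) = 65/(0.40 × 230 × 4.067) = 0.1737 kg/m³.
(x−vt)²/(4Dt) = (3.24)²/(4 × 0.014 × 94) = 1.994; exp(−1.994) = 0.1361.
C = 0.1737 × 0.1361 = 0.0236 kg/m³.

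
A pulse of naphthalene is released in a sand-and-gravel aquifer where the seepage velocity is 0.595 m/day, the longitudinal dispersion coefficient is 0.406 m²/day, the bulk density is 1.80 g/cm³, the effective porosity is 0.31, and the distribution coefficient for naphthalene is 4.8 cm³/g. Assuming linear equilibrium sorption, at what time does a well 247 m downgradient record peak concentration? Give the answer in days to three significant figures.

12000 days

Retardation factor R = 1 + ρ_b·K_d/n = 1 + 1.80 × 4.8/0.31 = 28.87.
Sorption retards both mechanisms: v_R = v/R = 0.02061 m/day, D_R = D/R = 0.01406 m²/day.
Peak time from v_R²t² + 2D_R t − x² = 0: t = (√(D_R² + v_R²x²) − D_R)/v_R².
√(D_R² + v_R²x²) = √(0.01406² + 0.02061² × 247²) = 5.091; v_R² = 0.0004248.
t = (5.091 − 0.01406)/0.0004248 = 12000 days.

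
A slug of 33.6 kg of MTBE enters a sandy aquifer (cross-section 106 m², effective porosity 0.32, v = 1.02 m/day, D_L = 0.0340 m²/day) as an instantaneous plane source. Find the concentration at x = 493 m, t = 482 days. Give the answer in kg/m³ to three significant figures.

For an instantaneous plane source, C(x,t) = M/(n_e·A·√(4πDt)) · exp(−(x−vt)²/(4Dt)), with n_e·A the pore (flow) area.
Plume center vt = 1.02 × 482 = 491.64 m, so the well at 493 m is 1.36 m downgradient of the peak.
√(4πDt) = 14.35 m, giving peak height M/(n_e·A·√(4πDt)) = 33.6/(0.32 × 106 × 14.35) = 0.06903 kg/m³.
(x−vt)²/(4Dt) = (1.36)²/(4 × 0.0340 × 482) = 0.02822; exp(−0.02822) = 0.9722.
C = 0.06903 × 0.9722 = 0.0671 kg/m³.

0.0671 kg/m³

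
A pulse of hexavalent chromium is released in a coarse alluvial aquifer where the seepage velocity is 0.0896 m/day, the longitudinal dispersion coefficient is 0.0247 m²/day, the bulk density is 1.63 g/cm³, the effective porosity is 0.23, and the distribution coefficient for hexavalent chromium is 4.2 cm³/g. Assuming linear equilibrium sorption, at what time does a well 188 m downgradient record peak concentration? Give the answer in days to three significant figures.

Retardation factor R = 1 + ρ_b·K_d/n = 1 + 1.63 × 4.2/0.23 = 30.77.
Sorption retards both mechanisms: v_R = v/R = 0.002912 m/day, D_R = D/R = 0.0008027 m²/day.
Peak time from v_R²t² + 2D_R t − x² = 0: t = (√(D_R² + v_R²x²) − D_R)/v_R².
√(D_R² + v_R²x²) = √(0.0008027² + 0.002912² × 188²) = 0.5475; v_R² = 8.480e-06.
t = (0.5475 − 0.0008027)/8.480e-06 = 64500 days.

64500 days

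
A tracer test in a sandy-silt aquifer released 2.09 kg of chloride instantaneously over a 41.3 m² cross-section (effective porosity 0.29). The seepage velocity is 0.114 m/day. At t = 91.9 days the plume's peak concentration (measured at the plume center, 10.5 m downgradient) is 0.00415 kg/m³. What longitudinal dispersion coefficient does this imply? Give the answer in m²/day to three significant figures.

1.53 m²/day

At the plume center C_max = M/(n_e·A·√(4πDt)), so D = M²/(4πt·(n_e·A·C_max)²).
n_e·A·C_max = 0.29 × 41.3 × 0.00415 = 0.04970 kg/m.
D = 2.09²/(4π × 91.9 × 0.04970²) = 1.53 m²/day.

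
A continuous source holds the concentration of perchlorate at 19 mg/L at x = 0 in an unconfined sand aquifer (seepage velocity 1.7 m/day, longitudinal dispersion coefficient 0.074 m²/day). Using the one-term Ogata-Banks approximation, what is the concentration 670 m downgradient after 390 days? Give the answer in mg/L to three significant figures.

For a continuous step input, C/C₀ ≈ ½·erfc((x−vt)/(2√(Dt))).
vt = 1.7 × 390 = 663 m and 2√(Dt) = 2√(0.074 × 390) = 10.74 m.
Argument (x−vt)/(2√(Dt)) = (670 − 663)/10.74 = 0.6518; ½·erfc(0.6518) = 0.1783.
C = 19 × 0.1783 = 3.39 mg/L.

3.39 mg/L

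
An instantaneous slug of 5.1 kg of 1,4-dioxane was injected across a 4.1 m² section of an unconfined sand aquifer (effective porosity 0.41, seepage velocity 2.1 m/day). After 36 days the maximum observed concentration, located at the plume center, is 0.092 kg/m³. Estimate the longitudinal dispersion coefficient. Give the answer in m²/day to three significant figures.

2.40 m²/day

At the plume center C_max = M/(n_e·A·√(4πDt)), so D = M²/(4πt·(n_e·A·C_max)²).
n_e·A·C_max = 0.41 × 4.1 × 0.092 = 0.1547 kg/m.
D = 5.1²/(4π × 36 × 0.1547²) = 2.40 m²/day.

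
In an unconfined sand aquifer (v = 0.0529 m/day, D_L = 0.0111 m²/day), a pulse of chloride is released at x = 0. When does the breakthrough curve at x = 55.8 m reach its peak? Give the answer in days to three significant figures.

1050 days

For the 1D instantaneous-source solution, setting ∂C/∂t = 0 at fixed x gives v²t² + 2Dt − x² = 0, so t = (√(D² + v²x²) − D)/v².
√(D² + v²x²) = √(0.0111² + 0.0529² × 55.8²) = 2.952; v² = 0.00279841.
t = (2.952 − 0.0111)/0.00279841 = 1050 days (vs. the pure-advection estimate x/v = 1050 d).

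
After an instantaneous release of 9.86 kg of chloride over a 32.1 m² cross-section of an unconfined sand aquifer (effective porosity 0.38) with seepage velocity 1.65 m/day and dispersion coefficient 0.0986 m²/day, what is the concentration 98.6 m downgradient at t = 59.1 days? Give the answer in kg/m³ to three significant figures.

0.0898 kg/m³

For an instantaneous plane source, C(x,t) = M/(n_e·A·√(4πDt)) · exp(−(x−vt)²/(4Dt)), with n_e·A the pore (flow) area.
Plume center vt = 1.65 × 59.1 = 97.515 m, so the well at 98.6 m is 1.085 m downgradient of the peak.
√(4πDt) = 8.557 m, giving peak height M/(n_e·A·√(4πDt)) = 9.86/(0.38 × 32.1 × 8.557) = 0.09446 kg/m³.
(x−vt)²/(4Dt) = (1.085)²/(4 × 0.0986 × 59.1) = 0.05051; exp(−0.05051) = 0.9507.
C = 0.09446 × 0.9507 = 0.0898 kg/m³.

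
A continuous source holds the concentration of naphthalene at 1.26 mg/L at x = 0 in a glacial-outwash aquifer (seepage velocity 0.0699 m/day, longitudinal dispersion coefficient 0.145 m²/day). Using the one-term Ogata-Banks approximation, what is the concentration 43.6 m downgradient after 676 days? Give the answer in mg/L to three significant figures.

For a continuous step input, C/C₀ ≈ ½·erfc((x−vt)/(2√(Dt))).
vt = 0.0699 × 676 = 47.2524 m and 2√(Dt) = 2√(0.145 × 676) = 19.80 m.
Argument (x−vt)/(2√(Dt)) = (43.6 − 47.2524)/19.80 = -0.1845; ½·erfc(-0.1845) = 0.6029.
C = 1.26 × 0.6029 = 0.760 mg/L.

0.760 mg/L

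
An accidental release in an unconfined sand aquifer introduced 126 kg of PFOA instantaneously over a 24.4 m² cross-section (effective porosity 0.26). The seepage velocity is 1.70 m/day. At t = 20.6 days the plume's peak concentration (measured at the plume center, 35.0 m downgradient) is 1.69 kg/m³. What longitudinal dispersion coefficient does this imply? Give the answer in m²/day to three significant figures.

0.534 m²/day

At the plume center C_max = M/(n_e·A·√(4πDt)), so D = M²/(4πt·(n_e·A·C_max)²).
n_e·A·C_max = 0.26 × 24.4 × 1.69 = 10.72 kg/m.
D = 126²/(4π × 20.6 × 10.72²) = 0.534 m²/day.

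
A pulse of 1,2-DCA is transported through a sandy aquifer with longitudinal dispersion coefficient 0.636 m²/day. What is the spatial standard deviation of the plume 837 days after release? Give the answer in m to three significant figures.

32.6 m

Dispersive spreading gives a Gaussian with σ² = 2Dt; advection only shifts the center.
σ = √(2 × 0.636 × 837) = 32.6 m.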